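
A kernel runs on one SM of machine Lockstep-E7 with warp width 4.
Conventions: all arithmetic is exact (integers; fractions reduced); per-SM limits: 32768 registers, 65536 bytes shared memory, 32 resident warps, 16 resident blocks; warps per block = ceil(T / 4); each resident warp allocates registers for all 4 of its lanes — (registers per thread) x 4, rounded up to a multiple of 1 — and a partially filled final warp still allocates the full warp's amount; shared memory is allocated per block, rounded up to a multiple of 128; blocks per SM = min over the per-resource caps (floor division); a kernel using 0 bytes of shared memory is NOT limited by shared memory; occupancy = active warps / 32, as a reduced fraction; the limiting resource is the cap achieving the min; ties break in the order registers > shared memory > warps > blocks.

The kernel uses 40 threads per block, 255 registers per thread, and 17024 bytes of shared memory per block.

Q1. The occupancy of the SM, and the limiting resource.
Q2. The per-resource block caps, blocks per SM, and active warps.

Answer: occupancy 15/16, limited by registers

registers: 3 blocks
shared memory: 3 blocks
warps: 3 blocks
blocks: 16 blocks

Answer: 3 blocks, 30 active warps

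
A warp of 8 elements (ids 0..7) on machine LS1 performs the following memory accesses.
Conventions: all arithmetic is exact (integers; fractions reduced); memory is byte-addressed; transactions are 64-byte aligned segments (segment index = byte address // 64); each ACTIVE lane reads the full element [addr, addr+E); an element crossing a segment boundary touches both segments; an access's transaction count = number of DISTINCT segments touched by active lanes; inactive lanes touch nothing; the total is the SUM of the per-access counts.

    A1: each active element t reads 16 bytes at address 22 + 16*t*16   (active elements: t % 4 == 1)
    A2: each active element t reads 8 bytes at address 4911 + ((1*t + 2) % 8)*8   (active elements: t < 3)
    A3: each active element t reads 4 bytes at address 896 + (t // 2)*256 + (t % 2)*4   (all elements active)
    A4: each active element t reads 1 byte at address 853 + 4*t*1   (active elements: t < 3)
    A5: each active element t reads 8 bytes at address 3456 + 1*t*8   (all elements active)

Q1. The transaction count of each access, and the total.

A1: 2 transactions
A2: 2 transactions
A3: 4 transactions
A4: 1 transaction
A5: 1 transaction

Answer: 2,2,4,1,1; total 10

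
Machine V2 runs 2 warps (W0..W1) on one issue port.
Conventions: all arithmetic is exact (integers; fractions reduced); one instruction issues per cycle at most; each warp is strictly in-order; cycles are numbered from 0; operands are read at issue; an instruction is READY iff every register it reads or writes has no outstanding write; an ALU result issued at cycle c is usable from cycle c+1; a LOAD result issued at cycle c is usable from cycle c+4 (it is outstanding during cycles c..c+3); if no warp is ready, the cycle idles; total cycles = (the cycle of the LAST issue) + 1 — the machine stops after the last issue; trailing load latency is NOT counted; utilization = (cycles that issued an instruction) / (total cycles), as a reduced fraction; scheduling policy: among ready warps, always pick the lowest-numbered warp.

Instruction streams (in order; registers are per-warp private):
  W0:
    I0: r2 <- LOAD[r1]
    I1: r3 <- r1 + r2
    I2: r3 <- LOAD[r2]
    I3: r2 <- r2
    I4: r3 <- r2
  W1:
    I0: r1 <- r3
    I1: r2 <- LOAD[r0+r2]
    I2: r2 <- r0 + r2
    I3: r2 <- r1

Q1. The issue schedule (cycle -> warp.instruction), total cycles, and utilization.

cycle 0: W0.I0
cycle 1: W1.I0
cycle 2: W1.I1
cycle 3: idle
cycle 4: W0.I1
cycle 5: W0.I2
cycle 6: W0.I3
cycle 7: W1.I2
cycle 8: W1.I3
cycle 9: W0.I4

Answer: 10 cycles, utilization 9/10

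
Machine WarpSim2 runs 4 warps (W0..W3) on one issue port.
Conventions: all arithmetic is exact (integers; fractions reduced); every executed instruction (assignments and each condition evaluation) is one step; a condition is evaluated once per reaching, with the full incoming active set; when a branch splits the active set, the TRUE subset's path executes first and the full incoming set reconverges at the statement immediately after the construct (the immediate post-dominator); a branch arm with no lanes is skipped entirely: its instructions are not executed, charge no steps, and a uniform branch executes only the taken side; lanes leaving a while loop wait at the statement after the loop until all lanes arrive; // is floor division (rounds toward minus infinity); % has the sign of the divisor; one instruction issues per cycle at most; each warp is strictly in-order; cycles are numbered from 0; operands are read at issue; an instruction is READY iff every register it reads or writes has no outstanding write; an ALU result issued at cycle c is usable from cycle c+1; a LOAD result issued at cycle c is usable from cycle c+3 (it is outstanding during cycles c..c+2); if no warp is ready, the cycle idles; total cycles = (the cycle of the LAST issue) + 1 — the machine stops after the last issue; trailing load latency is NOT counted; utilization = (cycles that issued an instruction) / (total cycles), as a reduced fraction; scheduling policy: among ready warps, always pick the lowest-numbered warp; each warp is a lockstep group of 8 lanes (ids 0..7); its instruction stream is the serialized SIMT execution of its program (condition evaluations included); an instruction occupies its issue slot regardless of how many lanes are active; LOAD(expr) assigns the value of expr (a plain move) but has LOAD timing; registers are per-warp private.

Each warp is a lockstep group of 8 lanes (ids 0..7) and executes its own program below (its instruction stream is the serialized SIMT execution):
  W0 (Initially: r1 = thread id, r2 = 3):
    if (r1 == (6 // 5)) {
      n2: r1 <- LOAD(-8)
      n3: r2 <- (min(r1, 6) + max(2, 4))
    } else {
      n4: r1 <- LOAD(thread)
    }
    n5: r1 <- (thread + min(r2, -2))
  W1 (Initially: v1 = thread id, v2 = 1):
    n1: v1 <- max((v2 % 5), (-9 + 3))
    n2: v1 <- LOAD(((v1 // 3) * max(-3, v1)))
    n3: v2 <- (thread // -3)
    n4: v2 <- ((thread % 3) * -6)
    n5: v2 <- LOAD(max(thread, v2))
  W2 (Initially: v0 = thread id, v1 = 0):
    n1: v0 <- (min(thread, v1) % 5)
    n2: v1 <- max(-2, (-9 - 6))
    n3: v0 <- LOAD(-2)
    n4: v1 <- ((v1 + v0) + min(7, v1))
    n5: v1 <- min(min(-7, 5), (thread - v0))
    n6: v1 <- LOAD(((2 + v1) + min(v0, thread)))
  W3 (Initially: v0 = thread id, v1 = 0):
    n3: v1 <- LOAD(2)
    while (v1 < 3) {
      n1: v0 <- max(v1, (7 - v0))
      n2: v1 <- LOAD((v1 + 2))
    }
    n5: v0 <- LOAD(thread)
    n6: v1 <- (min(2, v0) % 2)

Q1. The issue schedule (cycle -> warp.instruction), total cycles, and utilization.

cycle 0: W0.I0
cycle 1: W0.I1
cycle 2: W1.I0
cycle 3: W1.I1
cycle 4: W0.I2
cycle 5: W0.I3
cycle 6: W1.I2
cycle 7: W1.I3
cycle 8: W0.I4
cycle 9: W1.I4
cycle 10: W2.I0
cycle 11: W2.I1
cycle 12: W2.I2
cycle 13: W3.I0
cycle 14: idle
cycle 15: W2.I3
cycle 16: W2.I4
cycle 17: W2.I5
cycle 18: W3.I1
cycle 19: W3.I2
cycle 20: W3.I3
cycle 21: idle
cycle 22: idle
cycle 23: W3.I4
cycle 24: W3.I5
cycle 25: idle
cycle 26: idle
cycle 27: W3.I6

Answer: 28 cycles, utilization 23/28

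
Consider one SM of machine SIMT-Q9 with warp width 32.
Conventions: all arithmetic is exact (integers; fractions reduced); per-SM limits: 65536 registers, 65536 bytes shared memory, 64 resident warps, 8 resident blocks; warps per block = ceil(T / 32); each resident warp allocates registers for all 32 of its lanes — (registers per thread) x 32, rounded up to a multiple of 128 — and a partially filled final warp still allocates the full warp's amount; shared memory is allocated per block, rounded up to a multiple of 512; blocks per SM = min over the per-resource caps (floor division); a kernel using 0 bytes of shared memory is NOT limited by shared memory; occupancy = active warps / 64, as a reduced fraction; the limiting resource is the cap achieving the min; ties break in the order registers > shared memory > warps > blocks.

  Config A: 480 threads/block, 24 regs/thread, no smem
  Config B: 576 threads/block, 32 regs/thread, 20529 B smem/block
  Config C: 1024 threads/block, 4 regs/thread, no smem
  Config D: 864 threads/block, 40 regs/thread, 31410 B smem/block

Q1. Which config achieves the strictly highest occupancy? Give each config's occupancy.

occupancies: A 15/16, B 27/32, C 1, D 27/64

Answer: C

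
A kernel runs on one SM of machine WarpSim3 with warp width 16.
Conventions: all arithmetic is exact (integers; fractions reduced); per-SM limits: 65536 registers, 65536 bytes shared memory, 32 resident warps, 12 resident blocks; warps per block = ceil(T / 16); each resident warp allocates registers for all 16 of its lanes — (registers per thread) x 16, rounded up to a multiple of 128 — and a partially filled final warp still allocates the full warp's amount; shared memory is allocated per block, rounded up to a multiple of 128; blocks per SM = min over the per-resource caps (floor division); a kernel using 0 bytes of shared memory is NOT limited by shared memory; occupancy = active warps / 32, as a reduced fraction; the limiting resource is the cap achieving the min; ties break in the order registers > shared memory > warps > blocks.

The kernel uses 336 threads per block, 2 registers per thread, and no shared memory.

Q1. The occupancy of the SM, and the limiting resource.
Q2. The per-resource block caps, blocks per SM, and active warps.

Answer: occupancy 21/32, limited by warps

registers: 24 blocks
shared memory: no limit (kernel uses none)
warps: 1 block
blocks: 12 blocks

Answer: 1 block, 21 active warps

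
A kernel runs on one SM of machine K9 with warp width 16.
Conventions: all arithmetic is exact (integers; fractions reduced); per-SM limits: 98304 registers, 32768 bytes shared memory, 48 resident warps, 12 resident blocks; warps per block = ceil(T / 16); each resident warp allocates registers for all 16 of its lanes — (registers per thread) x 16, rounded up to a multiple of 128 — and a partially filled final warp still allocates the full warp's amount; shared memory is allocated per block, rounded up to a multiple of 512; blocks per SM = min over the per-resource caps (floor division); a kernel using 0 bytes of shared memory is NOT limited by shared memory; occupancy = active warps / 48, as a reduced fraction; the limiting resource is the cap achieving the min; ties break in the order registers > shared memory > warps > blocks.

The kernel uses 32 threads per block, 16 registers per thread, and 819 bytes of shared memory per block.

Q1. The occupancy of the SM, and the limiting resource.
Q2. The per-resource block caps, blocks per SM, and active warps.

Answer: occupancy 1/2, limited by blocks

registers: 192 blocks
shared memory: 32 blocks
warps: 24 blocks
blocks: 12 blocks

Answer: 12 blocks, 24 active warps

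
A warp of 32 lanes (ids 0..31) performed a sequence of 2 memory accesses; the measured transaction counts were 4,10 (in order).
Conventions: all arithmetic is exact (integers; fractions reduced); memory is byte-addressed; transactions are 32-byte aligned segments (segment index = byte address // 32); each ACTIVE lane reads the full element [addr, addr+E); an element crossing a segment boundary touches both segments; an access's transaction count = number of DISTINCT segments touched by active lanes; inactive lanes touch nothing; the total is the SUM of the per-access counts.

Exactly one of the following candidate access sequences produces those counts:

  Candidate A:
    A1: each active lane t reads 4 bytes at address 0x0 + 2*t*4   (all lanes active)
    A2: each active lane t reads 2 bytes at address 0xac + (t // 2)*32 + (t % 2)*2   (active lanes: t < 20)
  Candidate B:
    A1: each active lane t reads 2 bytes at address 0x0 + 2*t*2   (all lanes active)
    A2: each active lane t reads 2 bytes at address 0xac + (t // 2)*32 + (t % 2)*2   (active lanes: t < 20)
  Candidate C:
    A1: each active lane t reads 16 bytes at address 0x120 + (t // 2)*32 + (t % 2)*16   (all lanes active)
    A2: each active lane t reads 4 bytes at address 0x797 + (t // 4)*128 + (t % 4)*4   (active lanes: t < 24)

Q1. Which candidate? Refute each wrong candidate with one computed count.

A: A1 gives 8 transactions, not 4
C: A1 gives 16 transactions, not 4
B: all counts match (4,10)

Answer: B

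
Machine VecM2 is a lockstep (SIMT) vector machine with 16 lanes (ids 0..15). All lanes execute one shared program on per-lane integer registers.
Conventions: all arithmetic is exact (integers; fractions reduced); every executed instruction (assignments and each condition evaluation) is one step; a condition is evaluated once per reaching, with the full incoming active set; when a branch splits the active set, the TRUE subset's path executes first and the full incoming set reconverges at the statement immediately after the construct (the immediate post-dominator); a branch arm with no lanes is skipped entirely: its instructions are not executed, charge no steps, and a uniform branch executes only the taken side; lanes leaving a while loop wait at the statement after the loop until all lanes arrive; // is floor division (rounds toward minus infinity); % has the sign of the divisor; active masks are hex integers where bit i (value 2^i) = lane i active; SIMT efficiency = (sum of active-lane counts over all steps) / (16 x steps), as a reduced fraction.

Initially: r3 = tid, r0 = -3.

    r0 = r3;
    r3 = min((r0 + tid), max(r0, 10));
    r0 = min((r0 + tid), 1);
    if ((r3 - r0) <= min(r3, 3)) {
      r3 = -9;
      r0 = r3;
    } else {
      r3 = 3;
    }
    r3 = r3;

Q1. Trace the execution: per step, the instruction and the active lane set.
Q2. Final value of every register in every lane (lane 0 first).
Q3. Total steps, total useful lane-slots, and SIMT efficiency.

step 0: r0 <- r3                     0xffff
step 1: r3 <- min((r0 + tid), max(r0, 10)) 0xffff
step 2: r0 <- min((r0 + tid), 1)     0xffff
step 3: eval ((r3 - r0) <= min(r3, 3)) 0xffff
step 4: r3 <- -9                     0x0007
step 5: r0 <- r3                     0x0007
step 6: r3 <- 3                      0xfff8
step 7: r3 <- r3                     0xffff

Answer: 8 steps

r3: -9,-9,-9,3,3,3,3,3,3,3,3,3,3,3,3,3
r0: -9,-9,-9,1,1,1,1,1,1,1,1,1,1,1,1,1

steps = 8; useful = 99; efficiency = 99/128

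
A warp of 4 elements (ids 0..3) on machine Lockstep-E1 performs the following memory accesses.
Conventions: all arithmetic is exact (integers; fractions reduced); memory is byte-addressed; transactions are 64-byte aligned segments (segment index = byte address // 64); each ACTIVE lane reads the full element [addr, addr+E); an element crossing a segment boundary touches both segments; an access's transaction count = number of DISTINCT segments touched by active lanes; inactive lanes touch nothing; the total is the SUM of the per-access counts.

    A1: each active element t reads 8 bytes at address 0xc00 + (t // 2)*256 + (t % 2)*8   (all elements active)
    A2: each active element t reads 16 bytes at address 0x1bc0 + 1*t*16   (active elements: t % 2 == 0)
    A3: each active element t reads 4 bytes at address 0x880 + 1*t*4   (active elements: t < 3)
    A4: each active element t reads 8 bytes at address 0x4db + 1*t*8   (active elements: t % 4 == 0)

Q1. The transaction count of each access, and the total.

A1: 2 transactions
A2: 1 transaction
A3: 1 transaction
A4: 1 transaction

Answer: 2,1,1,1; total 5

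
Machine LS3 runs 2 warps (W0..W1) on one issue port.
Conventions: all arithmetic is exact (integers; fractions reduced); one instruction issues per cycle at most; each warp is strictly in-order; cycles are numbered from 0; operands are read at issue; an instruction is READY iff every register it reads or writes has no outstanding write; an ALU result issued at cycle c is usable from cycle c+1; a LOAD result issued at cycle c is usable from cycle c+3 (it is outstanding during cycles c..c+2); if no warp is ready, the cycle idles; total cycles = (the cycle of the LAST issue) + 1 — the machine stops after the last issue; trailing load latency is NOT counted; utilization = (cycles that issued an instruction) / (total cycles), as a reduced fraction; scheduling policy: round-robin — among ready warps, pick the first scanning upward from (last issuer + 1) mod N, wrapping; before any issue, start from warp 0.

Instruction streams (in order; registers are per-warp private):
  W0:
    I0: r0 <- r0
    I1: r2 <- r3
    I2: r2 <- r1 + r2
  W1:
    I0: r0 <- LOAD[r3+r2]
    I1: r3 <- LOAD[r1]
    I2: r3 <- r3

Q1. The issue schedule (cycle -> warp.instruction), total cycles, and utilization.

cycle 0: W0.I0
cycle 1: W1.I0
cycle 2: W0.I1
cycle 3: W1.I1
cycle 4: W0.I2
cycle 5: idle
cycle 6: W1.I2

Answer: 7 cycles, utilization 6/7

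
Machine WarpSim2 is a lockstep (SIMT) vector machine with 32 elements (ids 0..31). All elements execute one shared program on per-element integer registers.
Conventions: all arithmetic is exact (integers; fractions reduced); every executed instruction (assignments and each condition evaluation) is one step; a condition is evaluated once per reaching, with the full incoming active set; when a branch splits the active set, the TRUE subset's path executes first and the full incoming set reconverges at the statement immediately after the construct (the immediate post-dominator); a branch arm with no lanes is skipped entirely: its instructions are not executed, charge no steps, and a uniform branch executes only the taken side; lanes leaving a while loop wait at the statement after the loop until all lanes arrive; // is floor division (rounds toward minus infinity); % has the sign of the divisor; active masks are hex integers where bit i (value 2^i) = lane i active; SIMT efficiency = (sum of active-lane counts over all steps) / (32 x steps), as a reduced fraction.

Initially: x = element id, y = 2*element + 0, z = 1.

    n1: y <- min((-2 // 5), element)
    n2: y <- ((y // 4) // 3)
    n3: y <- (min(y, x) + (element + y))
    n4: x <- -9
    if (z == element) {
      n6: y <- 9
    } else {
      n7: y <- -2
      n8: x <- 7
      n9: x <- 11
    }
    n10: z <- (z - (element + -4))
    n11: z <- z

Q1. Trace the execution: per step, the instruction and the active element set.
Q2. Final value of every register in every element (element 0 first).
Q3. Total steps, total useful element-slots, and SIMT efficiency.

step 0: y <- min((-2 // 5), element) 0xffffffff
step 1: y <- ((y // 4) // 3)         0xffffffff
step 2: y <- (min(y, x) + (element + y)) 0xffffffff
step 3: x <- -9                      0xffffffff
step 4: eval (z == element)          0xffffffff
step 5: y <- 9                       0x00000002
step 6: y <- -2                      0xfffffffd
step 7: x <- 7                       0xfffffffd
step 8: x <- 11                      0xfffffffd
step 9: z <- (z - (element + -4))    0xffffffff
step 10: z <- z                       0xffffffff

Answer: 11 steps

x: 11,-9,11,11,11,11,11,11,11,11,11,11,11,11,11,11,11,11,11,11,11,11,11,11,11,11,11,11,11,11,11,11
y: -2,9,-2,-2,-2,-2,-2,-2,-2,-2,-2,-2,-2,-2,-2,-2,-2,-2,-2,-2,-2,-2,-2,-2,-2,-2,-2,-2,-2,-2,-2,-2
z: 5,4,3,2,1,0,-1,-2,-3,-4,-5,-6,-7,-8,-9,-10,-11,-12,-13,-14,-15,-16,-17,-18,-19,-20,-21,-22,-23,-24,-25,-26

steps = 11; useful = 318; efficiency = 318/352 = 159/176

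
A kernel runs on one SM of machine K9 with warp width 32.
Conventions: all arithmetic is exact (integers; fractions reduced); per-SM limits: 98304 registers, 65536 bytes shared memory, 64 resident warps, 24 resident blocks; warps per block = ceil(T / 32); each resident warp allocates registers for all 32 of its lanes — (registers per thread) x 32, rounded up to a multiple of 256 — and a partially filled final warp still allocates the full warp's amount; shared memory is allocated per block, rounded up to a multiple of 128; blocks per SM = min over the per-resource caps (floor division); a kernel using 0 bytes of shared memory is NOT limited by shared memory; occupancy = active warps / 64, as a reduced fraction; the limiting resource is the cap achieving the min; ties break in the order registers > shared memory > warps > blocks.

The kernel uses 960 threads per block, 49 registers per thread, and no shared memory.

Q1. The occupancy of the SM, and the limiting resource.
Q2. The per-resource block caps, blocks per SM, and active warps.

Answer: occupancy 15/32, limited by registers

registers: 1 block
shared memory: no limit (kernel uses none)
warps: 2 blocks
blocks: 24 blocks

Answer: 1 block, 30 active warps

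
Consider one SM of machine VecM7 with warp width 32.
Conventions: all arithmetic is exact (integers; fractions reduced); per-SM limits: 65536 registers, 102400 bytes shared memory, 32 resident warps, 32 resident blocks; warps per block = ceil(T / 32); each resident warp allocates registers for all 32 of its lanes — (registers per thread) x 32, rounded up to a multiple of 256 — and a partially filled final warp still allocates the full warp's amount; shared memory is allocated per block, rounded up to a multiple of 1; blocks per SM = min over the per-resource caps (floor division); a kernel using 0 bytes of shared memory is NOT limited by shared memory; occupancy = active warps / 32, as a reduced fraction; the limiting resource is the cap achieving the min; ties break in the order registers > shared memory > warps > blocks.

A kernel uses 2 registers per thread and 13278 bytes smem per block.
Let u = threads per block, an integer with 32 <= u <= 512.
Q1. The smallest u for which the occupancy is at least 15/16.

Answer: u = 129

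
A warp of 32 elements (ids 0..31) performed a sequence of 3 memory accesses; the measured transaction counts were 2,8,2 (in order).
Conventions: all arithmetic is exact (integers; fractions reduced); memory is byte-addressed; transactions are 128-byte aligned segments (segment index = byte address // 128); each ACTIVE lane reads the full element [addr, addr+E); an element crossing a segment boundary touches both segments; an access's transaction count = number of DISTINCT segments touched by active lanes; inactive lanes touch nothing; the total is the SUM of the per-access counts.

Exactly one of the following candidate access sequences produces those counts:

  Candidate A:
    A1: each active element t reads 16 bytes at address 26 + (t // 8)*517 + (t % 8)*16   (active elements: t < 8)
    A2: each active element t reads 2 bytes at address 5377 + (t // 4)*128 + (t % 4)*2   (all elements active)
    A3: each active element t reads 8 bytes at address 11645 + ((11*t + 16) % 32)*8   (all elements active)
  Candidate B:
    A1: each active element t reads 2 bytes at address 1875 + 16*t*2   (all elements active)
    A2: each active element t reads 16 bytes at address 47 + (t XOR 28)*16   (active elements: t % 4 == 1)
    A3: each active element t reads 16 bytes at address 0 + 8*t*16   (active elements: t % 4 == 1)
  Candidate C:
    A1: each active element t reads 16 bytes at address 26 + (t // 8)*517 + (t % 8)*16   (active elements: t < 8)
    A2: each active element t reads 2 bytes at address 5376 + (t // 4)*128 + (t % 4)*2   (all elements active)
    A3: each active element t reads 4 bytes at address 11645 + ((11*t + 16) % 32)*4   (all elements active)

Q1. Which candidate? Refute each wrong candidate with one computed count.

A: A3 gives 3 transactions, not 2
B: A1 gives 9 transactions, not 2
C: all counts match (2,8,2)

Answer: C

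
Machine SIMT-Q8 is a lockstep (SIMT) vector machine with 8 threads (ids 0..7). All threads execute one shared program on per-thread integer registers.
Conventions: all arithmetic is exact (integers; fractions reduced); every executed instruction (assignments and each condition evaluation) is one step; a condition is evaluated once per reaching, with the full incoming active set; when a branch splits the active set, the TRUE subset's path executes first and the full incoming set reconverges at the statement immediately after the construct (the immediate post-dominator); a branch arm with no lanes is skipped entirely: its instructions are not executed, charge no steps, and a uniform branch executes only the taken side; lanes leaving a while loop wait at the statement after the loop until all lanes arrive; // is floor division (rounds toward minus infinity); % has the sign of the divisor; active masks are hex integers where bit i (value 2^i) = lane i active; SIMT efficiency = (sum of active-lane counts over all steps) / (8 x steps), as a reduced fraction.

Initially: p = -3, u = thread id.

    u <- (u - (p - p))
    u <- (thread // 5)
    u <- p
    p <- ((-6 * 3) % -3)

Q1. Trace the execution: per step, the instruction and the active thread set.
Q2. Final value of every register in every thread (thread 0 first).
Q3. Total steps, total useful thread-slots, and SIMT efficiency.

step 0: u <- (u - (p - p))           0xff
step 1: u <- (thread // 5)           0xff
step 2: u <- p                       0xff
step 3: p <- ((-6 * 3) % -3)         0xff

Answer: 4 steps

p: 0,0,0,0,0,0,0,0
u: -3,-3,-3,-3,-3,-3,-3,-3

steps = 4; useful = 32; efficiency = 32/32 = 1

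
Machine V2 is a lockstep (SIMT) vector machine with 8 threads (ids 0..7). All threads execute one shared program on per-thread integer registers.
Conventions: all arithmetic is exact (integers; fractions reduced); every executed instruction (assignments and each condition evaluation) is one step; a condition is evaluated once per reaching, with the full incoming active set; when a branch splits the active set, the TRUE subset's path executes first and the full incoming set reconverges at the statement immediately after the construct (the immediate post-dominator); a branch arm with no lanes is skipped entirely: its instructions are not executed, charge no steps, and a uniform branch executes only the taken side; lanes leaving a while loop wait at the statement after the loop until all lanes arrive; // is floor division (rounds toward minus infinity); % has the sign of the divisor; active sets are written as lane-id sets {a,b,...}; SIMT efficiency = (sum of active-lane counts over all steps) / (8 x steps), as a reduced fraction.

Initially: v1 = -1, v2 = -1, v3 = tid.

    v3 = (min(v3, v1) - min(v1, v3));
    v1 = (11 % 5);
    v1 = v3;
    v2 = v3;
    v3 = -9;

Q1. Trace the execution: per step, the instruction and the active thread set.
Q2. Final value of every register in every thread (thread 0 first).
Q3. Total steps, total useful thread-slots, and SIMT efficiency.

step 0: v3 <- (min(v3, v1) - min(v1, v3)) {0,1,2,3,4,5,6,7}
step 1: v1 <- (11 % 5)               {0,1,2,3,4,5,6,7}
step 2: v1 <- v3                     {0,1,2,3,4,5,6,7}
step 3: v2 <- v3                     {0,1,2,3,4,5,6,7}
step 4: v3 <- -9                     {0,1,2,3,4,5,6,7}

Answer: 5 steps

v1: 0,0,0,0,0,0,0,0
v2: 0,0,0,0,0,0,0,0
v3: -9,-9,-9,-9,-9,-9,-9,-9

steps = 5; useful = 40; efficiency = 40/40 = 1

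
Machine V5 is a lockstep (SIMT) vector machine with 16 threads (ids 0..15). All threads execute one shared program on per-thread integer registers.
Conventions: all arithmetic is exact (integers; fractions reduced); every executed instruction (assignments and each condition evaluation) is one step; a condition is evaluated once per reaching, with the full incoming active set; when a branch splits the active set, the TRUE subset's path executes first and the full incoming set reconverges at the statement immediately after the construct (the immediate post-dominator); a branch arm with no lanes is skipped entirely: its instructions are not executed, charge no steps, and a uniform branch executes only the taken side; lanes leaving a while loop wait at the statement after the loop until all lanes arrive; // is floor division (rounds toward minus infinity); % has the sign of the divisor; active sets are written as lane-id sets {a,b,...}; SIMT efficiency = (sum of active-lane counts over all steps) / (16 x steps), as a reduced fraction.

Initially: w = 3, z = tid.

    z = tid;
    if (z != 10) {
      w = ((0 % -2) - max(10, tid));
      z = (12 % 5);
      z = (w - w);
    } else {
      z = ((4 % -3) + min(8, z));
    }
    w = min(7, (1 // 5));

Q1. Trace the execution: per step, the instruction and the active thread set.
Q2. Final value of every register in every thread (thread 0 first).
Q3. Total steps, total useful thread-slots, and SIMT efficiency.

step 0: z <- tid                     {0,1,2,3,4,5,6,7,8,9,10,11,12,13,14,15}
step 1: eval (z != 10)               {0,1,2,3,4,5,6,7,8,9,10,11,12,13,14,15}
step 2: w <- ((0 % -2) - max(10, tid)) {0,1,2,3,4,5,6,7,8,9,11,12,13,14,15}
step 3: z <- (12 % 5)                {0,1,2,3,4,5,6,7,8,9,11,12,13,14,15}
step 4: z <- (w - w)                 {0,1,2,3,4,5,6,7,8,9,11,12,13,14,15}
step 5: z <- ((4 % -3) + min(8, z))  {10}
step 6: w <- min(7, (1 // 5))        {0,1,2,3,4,5,6,7,8,9,10,11,12,13,14,15}

Answer: 7 steps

w: 0,0,0,0,0,0,0,0,0,0,0,0,0,0,0,0
z: 0,0,0,0,0,0,0,0,0,0,6,0,0,0,0,0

steps = 7; useful = 94; efficiency = 94/112 = 47/56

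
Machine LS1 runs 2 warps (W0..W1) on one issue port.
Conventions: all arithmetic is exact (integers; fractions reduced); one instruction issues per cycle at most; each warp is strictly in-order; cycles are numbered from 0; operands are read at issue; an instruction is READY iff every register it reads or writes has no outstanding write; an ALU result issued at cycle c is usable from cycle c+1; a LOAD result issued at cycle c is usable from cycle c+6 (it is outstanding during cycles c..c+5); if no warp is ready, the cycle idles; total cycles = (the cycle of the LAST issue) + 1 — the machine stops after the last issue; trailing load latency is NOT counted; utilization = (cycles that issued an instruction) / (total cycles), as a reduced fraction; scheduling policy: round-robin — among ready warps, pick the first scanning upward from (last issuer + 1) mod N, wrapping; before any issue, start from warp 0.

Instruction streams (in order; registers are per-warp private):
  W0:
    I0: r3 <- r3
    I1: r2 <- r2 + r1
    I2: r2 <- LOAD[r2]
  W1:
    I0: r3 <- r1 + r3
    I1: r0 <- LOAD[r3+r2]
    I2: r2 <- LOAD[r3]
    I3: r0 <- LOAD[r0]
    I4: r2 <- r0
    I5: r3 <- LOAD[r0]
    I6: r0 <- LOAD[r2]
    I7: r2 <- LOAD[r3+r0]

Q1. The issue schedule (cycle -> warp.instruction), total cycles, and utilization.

cycle 0: W0.I0
cycle 1: W1.I0
cycle 2: W0.I1
cycle 3: W1.I1
cycle 4: W0.I2
cycle 5: W1.I2
cycle 6: idle
cycle 7: idle
cycle 8: idle
cycle 9: W1.I3
cycle 10: idle
cycle 11: idle
cycle 12: idle
cycle 13: idle
cycle 14: idle
cycle 15: W1.I4
cycle 16: W1.I5
cycle 17: W1.I6
cycle 18: idle
cycle 19: idle
cycle 20: idle
cycle 21: idle
cycle 22: idle
cycle 23: W1.I7

Answer: 24 cycles, utilization 11/24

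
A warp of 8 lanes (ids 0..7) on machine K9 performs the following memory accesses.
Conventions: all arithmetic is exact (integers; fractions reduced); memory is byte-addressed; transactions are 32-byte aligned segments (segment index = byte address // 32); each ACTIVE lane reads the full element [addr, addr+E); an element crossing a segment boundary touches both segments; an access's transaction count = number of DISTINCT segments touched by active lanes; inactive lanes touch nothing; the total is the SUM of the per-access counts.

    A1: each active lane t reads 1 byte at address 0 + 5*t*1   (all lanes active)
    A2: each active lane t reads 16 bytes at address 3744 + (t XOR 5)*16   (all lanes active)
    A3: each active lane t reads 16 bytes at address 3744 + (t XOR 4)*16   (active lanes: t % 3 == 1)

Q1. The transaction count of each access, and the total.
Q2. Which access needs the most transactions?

A1: 2 transactions
A2: 4 transactions
A3: 3 transactions

Answer: 2,4,3; total 9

Answer: A2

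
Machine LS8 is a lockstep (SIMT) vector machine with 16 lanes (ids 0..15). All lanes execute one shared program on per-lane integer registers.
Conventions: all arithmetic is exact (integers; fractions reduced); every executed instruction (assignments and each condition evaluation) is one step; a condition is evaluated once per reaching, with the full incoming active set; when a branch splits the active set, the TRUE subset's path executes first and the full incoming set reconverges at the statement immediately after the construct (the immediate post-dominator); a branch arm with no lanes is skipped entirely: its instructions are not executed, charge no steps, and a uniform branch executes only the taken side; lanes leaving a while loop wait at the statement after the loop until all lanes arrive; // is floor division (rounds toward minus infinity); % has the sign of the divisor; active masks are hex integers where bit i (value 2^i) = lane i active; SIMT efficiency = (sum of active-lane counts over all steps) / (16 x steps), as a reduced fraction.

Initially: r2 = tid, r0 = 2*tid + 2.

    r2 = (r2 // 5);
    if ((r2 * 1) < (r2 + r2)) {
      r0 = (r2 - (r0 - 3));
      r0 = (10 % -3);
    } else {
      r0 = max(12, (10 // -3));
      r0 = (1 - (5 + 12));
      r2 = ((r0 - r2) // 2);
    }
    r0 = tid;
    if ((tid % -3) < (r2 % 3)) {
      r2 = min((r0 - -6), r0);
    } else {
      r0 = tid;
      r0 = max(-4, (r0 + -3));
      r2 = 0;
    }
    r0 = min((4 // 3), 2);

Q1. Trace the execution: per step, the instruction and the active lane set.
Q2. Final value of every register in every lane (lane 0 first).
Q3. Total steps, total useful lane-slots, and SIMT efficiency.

step 0: r2 <- (r2 // 5)              0xffff
step 1: eval ((r2 * 1) < (r2 + r2))  0xffff
step 2: r0 <- (r2 - (r0 - 3))        0xffe0
step 3: r0 <- (10 % -3)              0xffe0
step 4: r0 <- max(12, (10 // -3))    0x001f
step 5: r0 <- (1 - (5 + 12))         0x001f
step 6: r2 <- ((r0 - r2) // 2)       0x001f
step 7: r0 <- tid                    0xffff
step 8: eval ((tid % -3) < (r2 % 3)) 0xffff
step 9: r2 <- min((r0 - -6), r0)     0x7fff
step 10: r0 <- tid                    0x8000
step 11: r0 <- max(-4, (r0 + -3))     0x8000
step 12: r2 <- 0                      0x8000
step 13: r0 <- min((4 // 3), 2)       0xffff

Answer: 14 steps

r2: 0,1,2,3,4,5,6,7,8,9,10,11,12,13,14,0
r0: 1,1,1,1,1,1,1,1,1,1,1,1,1,1,1,1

steps = 14; useful = 135; efficiency = 135/224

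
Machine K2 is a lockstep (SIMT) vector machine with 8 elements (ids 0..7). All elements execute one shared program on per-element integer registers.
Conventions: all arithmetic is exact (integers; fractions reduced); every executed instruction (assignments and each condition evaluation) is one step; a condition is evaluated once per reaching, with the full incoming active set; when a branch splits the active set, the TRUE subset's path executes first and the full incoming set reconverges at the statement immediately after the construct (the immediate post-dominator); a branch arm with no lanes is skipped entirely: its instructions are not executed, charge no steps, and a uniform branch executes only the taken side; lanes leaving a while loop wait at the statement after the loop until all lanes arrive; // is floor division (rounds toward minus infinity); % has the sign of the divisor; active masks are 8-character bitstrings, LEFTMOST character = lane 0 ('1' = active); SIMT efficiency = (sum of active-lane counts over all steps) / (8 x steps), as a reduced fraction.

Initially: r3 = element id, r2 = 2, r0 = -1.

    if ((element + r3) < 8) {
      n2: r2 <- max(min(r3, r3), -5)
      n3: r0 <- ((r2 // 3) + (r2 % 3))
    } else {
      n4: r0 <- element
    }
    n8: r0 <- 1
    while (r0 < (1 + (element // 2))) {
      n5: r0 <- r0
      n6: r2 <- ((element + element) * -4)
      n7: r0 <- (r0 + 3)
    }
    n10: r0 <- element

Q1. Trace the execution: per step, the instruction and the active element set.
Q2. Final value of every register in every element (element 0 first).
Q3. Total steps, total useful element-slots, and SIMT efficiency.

step 0: eval ((element + r3) < 8)    11111111
step 1: r2 <- max(min(r3, r3), -5)   11110000
step 2: r0 <- ((r2 // 3) + (r2 % 3)) 11110000
step 3: r0 <- element                00001111
step 4: r0 <- 1                      11111111
step 5: eval (r0 < (1 + (element // 2))) 11111111
step 6: r0 <- r0                     00111111
step 7: r2 <- ((element + element) * -4) 00111111
step 8: r0 <- (r0 + 3)               00111111
step 9: eval (r0 < (1 + (element // 2))) 00111111
step 10: r0 <- element                11111111

Answer: 11 steps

r3: 0,1,2,3,4,5,6,7
r2: 0,1,-16,-24,-32,-40,-48,-56
r0: 0,1,2,3,4,5,6,7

steps = 11; useful = 68; efficiency = 68/88 = 17/22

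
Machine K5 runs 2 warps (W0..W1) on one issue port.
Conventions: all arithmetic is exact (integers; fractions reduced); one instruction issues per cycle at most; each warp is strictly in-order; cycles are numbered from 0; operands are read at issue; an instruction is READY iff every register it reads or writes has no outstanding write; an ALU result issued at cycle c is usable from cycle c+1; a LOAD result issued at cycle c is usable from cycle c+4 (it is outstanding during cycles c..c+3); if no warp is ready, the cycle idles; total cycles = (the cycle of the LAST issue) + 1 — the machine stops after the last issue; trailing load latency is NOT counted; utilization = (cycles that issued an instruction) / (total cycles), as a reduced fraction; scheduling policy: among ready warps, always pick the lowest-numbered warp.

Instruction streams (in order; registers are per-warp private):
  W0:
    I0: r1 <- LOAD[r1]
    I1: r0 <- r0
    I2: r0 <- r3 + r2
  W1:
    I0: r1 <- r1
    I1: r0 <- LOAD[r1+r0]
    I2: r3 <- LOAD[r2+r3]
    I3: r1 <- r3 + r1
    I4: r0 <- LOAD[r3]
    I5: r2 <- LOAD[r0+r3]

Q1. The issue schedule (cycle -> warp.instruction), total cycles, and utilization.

cycle 0: W0.I0
cycle 1: W0.I1
cycle 2: W0.I2
cycle 3: W1.I0
cycle 4: W1.I1
cycle 5: W1.I2
cycle 6: idle
cycle 7: idle
cycle 8: idle
cycle 9: W1.I3
cycle 10: W1.I4
cycle 11: idle
cycle 12: idle
cycle 13: idle
cycle 14: W1.I5

Answer: 15 cycles, utilization 3/5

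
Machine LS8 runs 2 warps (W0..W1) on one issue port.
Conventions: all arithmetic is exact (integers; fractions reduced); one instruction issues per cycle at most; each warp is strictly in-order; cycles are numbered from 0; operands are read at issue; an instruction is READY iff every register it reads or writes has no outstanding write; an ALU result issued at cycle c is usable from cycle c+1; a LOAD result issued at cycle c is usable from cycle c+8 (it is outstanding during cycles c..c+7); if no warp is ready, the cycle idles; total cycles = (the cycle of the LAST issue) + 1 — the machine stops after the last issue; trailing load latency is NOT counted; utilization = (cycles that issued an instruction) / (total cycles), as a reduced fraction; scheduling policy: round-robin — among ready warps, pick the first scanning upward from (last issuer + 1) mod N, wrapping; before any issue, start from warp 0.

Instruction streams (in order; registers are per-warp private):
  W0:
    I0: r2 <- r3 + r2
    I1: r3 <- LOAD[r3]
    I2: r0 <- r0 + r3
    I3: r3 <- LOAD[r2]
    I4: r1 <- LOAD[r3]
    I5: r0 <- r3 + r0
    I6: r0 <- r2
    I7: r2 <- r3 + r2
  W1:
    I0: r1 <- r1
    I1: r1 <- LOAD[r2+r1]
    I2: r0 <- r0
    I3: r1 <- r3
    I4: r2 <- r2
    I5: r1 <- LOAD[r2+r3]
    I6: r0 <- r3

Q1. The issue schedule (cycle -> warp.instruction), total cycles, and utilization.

cycle 0: W0.I0
cycle 1: W1.I0
cycle 2: W0.I1
cycle 3: W1.I1
cycle 4: W1.I2
cycle 5: idle
cycle 6: idle
cycle 7: idle
cycle 8: idle
cycle 9: idle
cycle 10: W0.I2
cycle 11: W1.I3
cycle 12: W0.I3
cycle 13: W1.I4
cycle 14: W1.I5
cycle 15: W1.I6
cycle 16: idle
cycle 17: idle
cycle 18: idle
cycle 19: idle
cycle 20: W0.I4
cycle 21: W0.I5
cycle 22: W0.I6
cycle 23: W0.I7

Answer: 24 cycles, utilization 5/8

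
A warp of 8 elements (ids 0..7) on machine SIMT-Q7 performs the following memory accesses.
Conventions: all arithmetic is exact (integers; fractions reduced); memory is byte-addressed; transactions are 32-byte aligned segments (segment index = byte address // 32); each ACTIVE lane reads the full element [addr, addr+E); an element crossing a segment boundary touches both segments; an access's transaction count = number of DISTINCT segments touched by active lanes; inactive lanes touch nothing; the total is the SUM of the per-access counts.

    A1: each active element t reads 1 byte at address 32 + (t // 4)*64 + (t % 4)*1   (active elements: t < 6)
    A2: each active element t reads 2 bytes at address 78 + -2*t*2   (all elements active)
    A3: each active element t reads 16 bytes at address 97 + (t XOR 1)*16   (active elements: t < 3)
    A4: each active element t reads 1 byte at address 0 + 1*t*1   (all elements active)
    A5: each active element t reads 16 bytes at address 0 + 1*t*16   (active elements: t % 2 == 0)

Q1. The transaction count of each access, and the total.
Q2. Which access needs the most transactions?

A1: 2 transactions
A2: 2 transactions
A3: 3 transactions
A4: 1 transaction
A5: 4 transactions

Answer: 2,2,3,1,4; total 12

Answer: A5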